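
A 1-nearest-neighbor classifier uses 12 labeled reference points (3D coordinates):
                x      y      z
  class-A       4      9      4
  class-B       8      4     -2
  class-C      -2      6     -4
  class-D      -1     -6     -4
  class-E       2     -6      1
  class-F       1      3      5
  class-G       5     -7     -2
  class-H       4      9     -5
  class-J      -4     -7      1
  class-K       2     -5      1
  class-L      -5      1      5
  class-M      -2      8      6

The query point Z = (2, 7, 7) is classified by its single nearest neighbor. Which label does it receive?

Squared Euclidean distances:
d²(Z, class-A) = 4 + 4 + 9 = 17
d²(Z, class-B) = 36 + 9 + 81 = 126
d²(Z, class-C) = 16 + 1 + 121 = 138
d²(Z, class-D) = 9 + 169 + 121 = 299
d²(Z, class-E) = 0 + 169 + 36 = 205
d²(Z, class-F) = 1 + 16 + 4 = 21
d²(Z, class-G) = 9 + 196 + 81 = 286
d²(Z, class-H) = 4 + 4 + 144 = 152
d²(Z, class-J) = 36 + 196 + 36 = 268
d²(Z, class-K) = 0 + 144 + 36 = 180
d²(Z, class-L) = 49 + 36 + 4 = 89
d²(Z, class-M) = 16 + 1 + 1 = 18
class-A is nearest.

class-A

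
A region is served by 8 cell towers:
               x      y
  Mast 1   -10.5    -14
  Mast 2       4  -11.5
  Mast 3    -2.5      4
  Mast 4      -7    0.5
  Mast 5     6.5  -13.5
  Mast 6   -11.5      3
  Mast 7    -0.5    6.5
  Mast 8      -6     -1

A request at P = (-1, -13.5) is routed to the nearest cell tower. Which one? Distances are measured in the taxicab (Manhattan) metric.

d(P, Mast 1) = |-1−(-10.5)| + |-13.5−(-14)| = 9.5 + 0.5 = 10
d(P, Mast 2) = |-1−4| + |-13.5−(-11.5)| = 5 + 2 = 7
d(P, Mast 3) = |-1−(-2.5)| + |-13.5−4| = 1.5 + 17.5 = 19
d(P, Mast 4) = |-1−(-7)| + |-13.5−0.5| = 6 + 14 = 20
d(P, Mast 5) = |-1−6.5| + |-13.5−(-13.5)| = 7.5 + 0 = 7.5
d(P, Mast 6) = |-1−(-11.5)| + |-13.5−3| = 10.5 + 16.5 = 27
d(P, Mast 7) = |-1−(-0.5)| + |-13.5−6.5| = 0.5 + 20 = 20.5
d(P, Mast 8) = |-1−(-6)| + |-13.5−(-1)| = 5 + 12.5 = 17.5
Minimum is at Mast 2.

Mast 2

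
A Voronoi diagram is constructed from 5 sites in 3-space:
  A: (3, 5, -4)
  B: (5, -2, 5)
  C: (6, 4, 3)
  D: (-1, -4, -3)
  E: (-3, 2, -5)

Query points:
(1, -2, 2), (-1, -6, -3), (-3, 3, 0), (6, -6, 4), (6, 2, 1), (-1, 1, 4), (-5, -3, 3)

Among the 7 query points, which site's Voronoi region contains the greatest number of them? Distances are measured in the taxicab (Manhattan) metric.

(1, -2, 2) — d to each: A:15, B:7, C:12, D:9, E:15 → nearest is B
(-1, -6, -3) — d to each: A:16, B:18, C:23, D:2, E:12 → nearest is D
(-3, 3, 0) — d to each: A:12, B:18, C:13, D:12, E:6 → nearest is E
(6, -6, 4) — d to each: A:22, B:6, C:11, D:16, E:26 → nearest is B
(6, 2, 1) — d to each: A:11, B:9, C:4, D:17, E:15 → nearest is C
(-1, 1, 4) — d to each: A:16, B:10, C:11, D:12, E:12 → nearest is B
(-5, -3, 3) — d to each: A:23, B:13, C:18, D:11, E:15 → nearest is D
Tally — B:3, C:1, D:2, E:1. B captures the most (3).

B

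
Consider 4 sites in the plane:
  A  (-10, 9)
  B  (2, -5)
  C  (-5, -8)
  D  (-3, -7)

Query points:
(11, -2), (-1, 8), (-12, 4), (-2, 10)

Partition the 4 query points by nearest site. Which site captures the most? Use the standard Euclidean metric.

(11, -2) — d² to each: A:562, B:90, C:292, D:221 → nearest is B
(-1, 8) — d² to each: A:82, B:178, C:272, D:229 → nearest is A
(-12, 4) — d² to each: A:29, B:277, C:193, D:202 → nearest is A
(-2, 10) — d² to each: A:65, B:241, C:333, D:290 → nearest is A
Tally — A:3, B:1. A captures the most (3).

A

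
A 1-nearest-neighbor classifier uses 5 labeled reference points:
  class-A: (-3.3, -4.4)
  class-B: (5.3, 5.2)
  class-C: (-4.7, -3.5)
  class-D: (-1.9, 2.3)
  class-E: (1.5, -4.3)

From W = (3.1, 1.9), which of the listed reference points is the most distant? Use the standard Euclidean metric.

Squared Euclidean distances:
d²(W, class-A) = (3.1−(-3.3))² + (1.9−(-4.4))² = 40.96 + 39.69 = 80.65
d²(W, class-B) = (3.1−5.3)² + (1.9−5.2)² = 4.84 + 10.89 = 15.73
d²(W, class-C) = (3.1−(-4.7))² + (1.9−(-3.5))² = 60.84 + 29.16 = 90
d²(W, class-D) = (3.1−(-1.9))² + (1.9−2.3)² = 25 + 0.16 = 25.16
d²(W, class-E) = (3.1−1.5)² + (1.9−(-4.3))² = 2.56 + 38.44 = 41
The largest is to class-C.

class-C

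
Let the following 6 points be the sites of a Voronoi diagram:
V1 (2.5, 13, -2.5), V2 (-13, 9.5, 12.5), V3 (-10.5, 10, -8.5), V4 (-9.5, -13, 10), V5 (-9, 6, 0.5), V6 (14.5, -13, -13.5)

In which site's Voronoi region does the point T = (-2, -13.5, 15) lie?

Since √ is increasing, it suffices to compare squared distances:
|TV1|² = 20.25 + 702.25 + 306.25 = 1028.75
|TV2|² = 121 + 529 + 6.25 = 656.25
|TV3|² = 72.25 + 552.25 + 552.25 = 1176.75
|TV4|² = 56.25 + 0.25 + 25 = 81.5
|TV5|² = 49 + 380.25 + 210.25 = 639.5
|TV6|² = 272.25 + 0.25 + 812.25 = 1084.75
The smallest is to V4, so T lies in the Voronoi region of V4.

V4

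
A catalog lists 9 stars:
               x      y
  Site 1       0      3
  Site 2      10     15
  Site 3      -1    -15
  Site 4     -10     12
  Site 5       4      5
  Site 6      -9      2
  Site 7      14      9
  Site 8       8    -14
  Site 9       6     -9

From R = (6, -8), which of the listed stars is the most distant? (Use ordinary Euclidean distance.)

Site 4

Squared Euclidean distances:
d²(R, Site 1) = (6−0)² + (-8−3)² = 36 + 121 = 157
d²(R, Site 2) = (6−10)² + (-8−15)² = 16 + 529 = 545
d²(R, Site 3) = (6−(-1))² + (-8−(-15))² = 49 + 49 = 98
d²(R, Site 4) = (6−(-10))² + (-8−12)² = 256 + 400 = 656
d²(R, Site 5) = (6−4)² + (-8−5)² = 4 + 169 = 173
d²(R, Site 6) = (6−(-9))² + (-8−2)² = 225 + 100 = 325
d²(R, Site 7) = (6−14)² + (-8−9)² = 64 + 289 = 353
d²(R, Site 8) = (6−8)² + (-8−(-14))² = 4 + 36 = 40
d²(R, Site 9) = (6−6)² + (-8−(-9))² = 0 + 1 = 1
The largest is to Site 4.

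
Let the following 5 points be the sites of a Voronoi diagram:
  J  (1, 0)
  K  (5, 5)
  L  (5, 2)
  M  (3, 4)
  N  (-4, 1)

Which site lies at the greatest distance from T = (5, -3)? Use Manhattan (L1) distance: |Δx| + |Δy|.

N

d(T,J) = |5−1| + |-3−0| = 4 + 3 = 7
d(T,K) = |5−5| + |-3−5| = 0 + 8 = 8
d(T,L) = |5−5| + |-3−2| = 0 + 5 = 5
d(T,M) = |5−3| + |-3−4| = 2 + 7 = 9
d(T,N) = |5−(-4)| + |-3−1| = 9 + 4 = 13
The largest is to N.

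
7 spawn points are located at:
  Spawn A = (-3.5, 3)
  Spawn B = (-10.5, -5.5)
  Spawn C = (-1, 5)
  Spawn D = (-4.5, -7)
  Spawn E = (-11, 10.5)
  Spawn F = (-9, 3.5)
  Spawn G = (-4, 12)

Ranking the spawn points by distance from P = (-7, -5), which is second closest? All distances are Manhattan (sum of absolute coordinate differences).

Spawn D

d(P, Spawn A) = 3.5 + 8 = 11.5
d(P, Spawn B) = 3.5 + 0.5 = 4
d(P, Spawn C) = 6 + 10 = 16
d(P, Spawn D) = 2.5 + 2 = 4.5
d(P, Spawn E) = 4 + 15.5 = 19.5
d(P, Spawn F) = 2 + 8.5 = 10.5
d(P, Spawn G) = 3 + 17 = 20
Sorted ascending: Spawn B, Spawn D, Spawn F, … — the second-nearest is Spawn D.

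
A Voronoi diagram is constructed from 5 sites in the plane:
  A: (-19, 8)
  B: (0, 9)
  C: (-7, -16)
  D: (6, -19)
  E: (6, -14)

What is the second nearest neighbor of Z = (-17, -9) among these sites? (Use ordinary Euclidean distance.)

A

Squared Euclidean distances:
|ZA|² = (-17−(-19))² + (-9−8)² = 4 + 289 = 293
|ZB|² = (-17−0)² + (-9−9)² = 289 + 324 = 613
|ZC|² = (-17−(-7))² + (-9−(-16))² = 100 + 49 = 149
|ZD|² = (-17−6)² + (-9−(-19))² = 529 + 100 = 629
|ZE|² = (-17−6)² + (-9−(-14))² = 529 + 25 = 554
Sorted ascending: C, A, E, … — the second-nearest is A.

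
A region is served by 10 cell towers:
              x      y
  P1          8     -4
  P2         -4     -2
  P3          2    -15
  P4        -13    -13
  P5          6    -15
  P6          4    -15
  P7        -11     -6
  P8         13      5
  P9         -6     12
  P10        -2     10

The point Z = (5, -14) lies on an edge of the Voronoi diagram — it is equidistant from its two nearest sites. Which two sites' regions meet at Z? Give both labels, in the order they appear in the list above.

Squared distances from Z to each site:
|ZP1|² = (5−8)² + (-14−(-4))² = 9 + 100 = 109
|ZP2|² = (5−(-4))² + (-14−(-2))² = 81 + 144 = 225
|ZP3|² = (5−2)² + (-14−(-15))² = 9 + 1 = 10
|ZP4|² = (5−(-13))² + (-14−(-13))² = 324 + 1 = 325
|ZP5|² = (5−6)² + (-14−(-15))² = 1 + 1 = 2
|ZP6|² = (5−4)² + (-14−(-15))² = 1 + 1 = 2
|ZP7|² = (5−(-11))² + (-14−(-6))² = 256 + 64 = 320
|ZP8|² = (5−13)² + (-14−5)² = 64 + 361 = 425
|ZP9|² = (5−(-6))² + (-14−12)² = 121 + 676 = 797
d²(Z, P10) = (5−(-2))² + (-14−10)² = 49 + 576 = 625
Z is equidistant from P5 and P6 (both at squared distance 2), and every other site is strictly farther — so Z lies on the P5–P6 Voronoi edge.

P5 and P6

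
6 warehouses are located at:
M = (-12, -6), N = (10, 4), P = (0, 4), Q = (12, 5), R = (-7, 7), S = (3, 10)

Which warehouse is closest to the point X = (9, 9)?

Q

Since √ is increasing, it suffices to compare squared distances:
|XM|² = (9−(-12))² + (9−(-6))² = 441 + 225 = 666
|XN|² = (9−10)² + (9−4)² = 1 + 25 = 26
|XP|² = (9−0)² + (9−4)² = 81 + 25 = 106
|XQ|² = (9−12)² + (9−5)² = 9 + 16 = 25
|XR|² = (9−(-7))² + (9−7)² = 256 + 4 = 260
|XS|² = (9−3)² + (9−10)² = 36 + 1 = 37
The smallest is to Q, so X lies in the Voronoi region of Q.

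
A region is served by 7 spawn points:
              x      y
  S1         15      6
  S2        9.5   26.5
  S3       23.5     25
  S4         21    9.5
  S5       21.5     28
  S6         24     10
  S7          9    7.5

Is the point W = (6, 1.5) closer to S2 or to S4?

S4

Compare squared distances:
|WS2|² = (6−9.5)² + (1.5−26.5)² = 12.25 + 625 = 637.25
|WS4|² = (6−21)² + (1.5−9.5)² = 225 + 64 = 289
637.25 > 289, so S4 is closer.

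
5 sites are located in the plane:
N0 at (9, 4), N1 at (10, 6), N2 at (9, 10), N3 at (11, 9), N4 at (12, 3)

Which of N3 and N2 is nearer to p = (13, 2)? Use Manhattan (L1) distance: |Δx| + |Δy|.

d(p,N3) = |13−11| + |2−9| = 2 + 7 = 9
d(p,N2) = |13−9| + |2−10| = 4 + 8 = 12
9 < 12, so N3 is closer.

N3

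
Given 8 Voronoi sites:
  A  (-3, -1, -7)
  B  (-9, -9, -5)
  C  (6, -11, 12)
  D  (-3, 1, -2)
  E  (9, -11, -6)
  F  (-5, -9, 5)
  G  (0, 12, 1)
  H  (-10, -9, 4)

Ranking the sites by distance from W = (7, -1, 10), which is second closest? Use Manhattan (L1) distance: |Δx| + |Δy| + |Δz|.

d(W,A) = 10 + 0 + 17 = 27
d(W,B) = 16 + 8 + 15 = 39
d(W,C) = 1 + 10 + 2 = 13
d(W,D) = 10 + 2 + 12 = 24
d(W,E) = 2 + 10 + 16 = 28
d(W,F) = 12 + 8 + 5 = 25
d(W,G) = 7 + 13 + 9 = 29
d(W,H) = 17 + 8 + 6 = 31
Sorted ascending: C, D, F, … — the second-nearest is D.

D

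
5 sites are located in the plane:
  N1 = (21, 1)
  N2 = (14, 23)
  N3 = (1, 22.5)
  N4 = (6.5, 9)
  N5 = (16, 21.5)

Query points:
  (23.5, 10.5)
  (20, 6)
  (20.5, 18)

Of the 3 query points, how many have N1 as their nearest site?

2

(23.5, 10.5) — d² to each: N1:96.5, N2:246.5, N3:650.25, N4:291.25, N5:177.25 → nearest is N1
(20, 6) — d² to each: N1:26, N2:325, N3:633.25, N4:191.25, N5:256.25 → nearest is N1
(20.5, 18) — d² to each: N1:289.25, N2:67.25, N3:400.5, N4:277, N5:32.5 → nearest is N5
2 of the 3 points have N1 as nearest.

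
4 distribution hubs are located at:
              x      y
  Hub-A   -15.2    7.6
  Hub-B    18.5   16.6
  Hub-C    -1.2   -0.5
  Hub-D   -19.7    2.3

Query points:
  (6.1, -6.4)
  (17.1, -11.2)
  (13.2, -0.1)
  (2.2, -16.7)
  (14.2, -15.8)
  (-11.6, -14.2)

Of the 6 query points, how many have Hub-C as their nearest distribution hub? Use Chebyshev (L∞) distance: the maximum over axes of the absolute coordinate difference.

(6.1, -6.4) — d to each: Hub-A:21.3, Hub-B:23, Hub-C:7.3, Hub-D:25.8 → nearest is Hub-C
(17.1, -11.2) — d to each: Hub-A:32.3, Hub-B:27.8, Hub-C:18.3, Hub-D:36.8 → nearest is Hub-C
(13.2, -0.1) — d to each: Hub-A:28.4, Hub-B:16.7, Hub-C:14.4, Hub-D:32.9 → nearest is Hub-C
(2.2, -16.7) — d to each: Hub-A:24.3, Hub-B:33.3, Hub-C:16.2, Hub-D:21.9 → nearest is Hub-C
(14.2, -15.8) — d to each: Hub-A:29.4, Hub-B:32.4, Hub-C:15.4, Hub-D:33.9 → nearest is Hub-C
(-11.6, -14.2) — d to each: Hub-A:21.8, Hub-B:30.8, Hub-C:13.7, Hub-D:16.5 → nearest is Hub-C
6 of the 6 points have Hub-C as nearest.

6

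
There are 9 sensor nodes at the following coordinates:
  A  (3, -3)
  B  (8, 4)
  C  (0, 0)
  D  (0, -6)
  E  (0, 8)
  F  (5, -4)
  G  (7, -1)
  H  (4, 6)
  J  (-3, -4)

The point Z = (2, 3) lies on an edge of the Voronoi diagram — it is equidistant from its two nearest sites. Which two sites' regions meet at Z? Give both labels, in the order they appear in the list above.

C and H

Squared distances from Z to each site:
|ZA|² = (2−3)² + (3−(-3))² = 1 + 36 = 37
|ZB|² = (2−8)² + (3−4)² = 36 + 1 = 37
|ZC|² = (2−0)² + (3−0)² = 4 + 9 = 13
|ZD|² = (2−0)² + (3−(-6))² = 4 + 81 = 85
|ZE|² = (2−0)² + (3−8)² = 4 + 25 = 29
|ZF|² = (2−5)² + (3−(-4))² = 9 + 49 = 58
|ZG|² = (2−7)² + (3−(-1))² = 25 + 16 = 41
|ZH|² = (2−4)² + (3−6)² = 4 + 9 = 13
|ZJ|² = (2−(-3))² + (3−(-4))² = 25 + 49 = 74
Z is equidistant from C and H (both at squared distance 13), and every other site is strictly farther — so Z lies on the C–H Voronoi edge.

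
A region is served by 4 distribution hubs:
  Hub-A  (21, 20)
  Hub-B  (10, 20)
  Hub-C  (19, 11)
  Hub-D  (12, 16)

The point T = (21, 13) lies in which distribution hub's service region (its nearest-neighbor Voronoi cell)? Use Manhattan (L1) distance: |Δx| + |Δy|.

d(T, Hub-A) = |21−21| + |13−20| = 0 + 7 = 7
d(T, Hub-B) = |21−10| + |13−20| = 11 + 7 = 18
d(T, Hub-C) = |21−19| + |13−11| = 2 + 2 = 4
d(T, Hub-D) = |21−12| + |13−16| = 9 + 3 = 12
The smallest is to Hub-C, so T lies in the Voronoi region of Hub-C.

Hub-C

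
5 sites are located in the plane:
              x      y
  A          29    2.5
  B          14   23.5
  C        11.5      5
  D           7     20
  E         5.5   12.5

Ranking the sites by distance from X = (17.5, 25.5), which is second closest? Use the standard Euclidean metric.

Compare squared distances (the ordering matches that of the actual distances):
|XA|² = (17.5−29)² + (25.5−2.5)² = 132.25 + 529 = 661.25
|XB|² = (17.5−14)² + (25.5−23.5)² = 12.25 + 4 = 16.25
|XC|² = (17.5−11.5)² + (25.5−5)² = 36 + 420.25 = 456.25
|XD|² = (17.5−7)² + (25.5−20)² = 110.25 + 30.25 = 140.5
|XE|² = (17.5−5.5)² + (25.5−12.5)² = 144 + 169 = 313
Sorted ascending: B, D, E, … — the second-nearest is D.

D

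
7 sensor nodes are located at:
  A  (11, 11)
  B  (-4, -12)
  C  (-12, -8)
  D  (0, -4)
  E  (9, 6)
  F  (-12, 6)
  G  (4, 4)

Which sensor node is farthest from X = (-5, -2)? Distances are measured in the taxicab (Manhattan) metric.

d(X,A) = |-5−11| + |-2−11| = 16 + 13 = 29
d(X,B) = |-5−(-4)| + |-2−(-12)| = 1 + 10 = 11
d(X,C) = |-5−(-12)| + |-2−(-8)| = 7 + 6 = 13
d(X,D) = |-5−0| + |-2−(-4)| = 5 + 2 = 7
d(X,E) = |-5−9| + |-2−6| = 14 + 8 = 22
d(X,F) = |-5−(-12)| + |-2−6| = 7 + 8 = 15
d(X,G) = |-5−4| + |-2−4| = 9 + 6 = 15
The largest is to A.

A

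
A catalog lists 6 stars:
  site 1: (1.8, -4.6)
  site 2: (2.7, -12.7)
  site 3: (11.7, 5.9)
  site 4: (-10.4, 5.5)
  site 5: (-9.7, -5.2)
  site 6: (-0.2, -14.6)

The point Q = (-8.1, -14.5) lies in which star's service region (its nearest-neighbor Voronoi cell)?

site 6

Squared Euclidean distances:
d²(Q, site 1) = (-8.1−1.8)² + (-14.5−(-4.6))² = 98.01 + 98.01 = 196.02
d²(Q, site 2) = (-8.1−2.7)² + (-14.5−(-12.7))² = 116.64 + 3.24 = 119.88
d²(Q, site 3) = (-8.1−11.7)² + (-14.5−5.9)² = 392.04 + 416.16 = 808.2
d²(Q, site 4) = (-8.1−(-10.4))² + (-14.5−5.5)² = 5.29 + 400 = 405.29
d²(Q, site 5) = (-8.1−(-9.7))² + (-14.5−(-5.2))² = 2.56 + 86.49 = 89.05
d²(Q, site 6) = (-8.1−(-0.2))² + (-14.5−(-14.6))² = 62.41 + 0.01 = 62.42
The smallest is to site 6, so Q lies in the Voronoi region of site 6.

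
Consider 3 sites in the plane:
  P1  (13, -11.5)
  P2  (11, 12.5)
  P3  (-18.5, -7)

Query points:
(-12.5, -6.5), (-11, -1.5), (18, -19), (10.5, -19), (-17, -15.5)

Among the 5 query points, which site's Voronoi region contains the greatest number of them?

(-12.5, -6.5) — d² to each: P1:675.25, P2:913.25, P3:36.25 → nearest is P3
(-11, -1.5) — d² to each: P1:676, P2:680, P3:86.5 → nearest is P3
(18, -19) — d² to each: P1:81.25, P2:1041.25, P3:1476.25 → nearest is P1
(10.5, -19) — d² to each: P1:62.5, P2:992.5, P3:985 → nearest is P1
(-17, -15.5) — d² to each: P1:916, P2:1568, P3:74.5 → nearest is P3
Tally — P1:2, P3:3. P3 captures the most (3).

P3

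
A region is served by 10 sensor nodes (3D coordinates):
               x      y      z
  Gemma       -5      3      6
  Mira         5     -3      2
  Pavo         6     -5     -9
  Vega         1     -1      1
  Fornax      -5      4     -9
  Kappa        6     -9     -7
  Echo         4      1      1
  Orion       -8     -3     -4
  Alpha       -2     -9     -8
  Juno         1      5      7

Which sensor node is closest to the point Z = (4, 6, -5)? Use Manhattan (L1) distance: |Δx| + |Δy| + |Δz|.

Echo

d(Z, Gemma) = |4−(-5)| + |6−3| + |-5−6| = 9 + 3 + 11 = 23
d(Z, Mira) = |4−5| + |6−(-3)| + |-5−2| = 1 + 9 + 7 = 17
d(Z, Pavo) = |4−6| + |6−(-5)| + |-5−(-9)| = 2 + 11 + 4 = 17
d(Z, Vega) = |4−1| + |6−(-1)| + |-5−1| = 3 + 7 + 6 = 16
d(Z, Fornax) = |4−(-5)| + |6−4| + |-5−(-9)| = 9 + 2 + 4 = 15
d(Z, Kappa) = |4−6| + |6−(-9)| + |-5−(-7)| = 2 + 15 + 2 = 19
d(Z, Echo) = |4−4| + |6−1| + |-5−1| = 0 + 5 + 6 = 11
d(Z, Orion) = |4−(-8)| + |6−(-3)| + |-5−(-4)| = 12 + 9 + 1 = 22
d(Z, Alpha) = |4−(-2)| + |6−(-9)| + |-5−(-8)| = 6 + 15 + 3 = 24
d(Z, Juno) = |4−1| + |6−5| + |-5−7| = 3 + 1 + 12 = 16
Echo is nearest.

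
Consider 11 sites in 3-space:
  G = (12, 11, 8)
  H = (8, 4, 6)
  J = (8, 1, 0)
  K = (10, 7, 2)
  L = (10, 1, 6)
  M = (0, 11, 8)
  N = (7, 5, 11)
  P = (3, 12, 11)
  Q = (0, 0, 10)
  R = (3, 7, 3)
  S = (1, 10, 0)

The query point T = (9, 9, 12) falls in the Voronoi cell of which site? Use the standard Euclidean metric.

N

Squared Euclidean distances:
|TG|² = (9−12)² + (9−11)² + (12−8)² = 9 + 4 + 16 = 29
|TH|² = (9−8)² + (9−4)² + (12−6)² = 1 + 25 + 36 = 62
|TJ|² = (9−8)² + (9−1)² + (12−0)² = 1 + 64 + 144 = 209
|TK|² = (9−10)² + (9−7)² + (12−2)² = 1 + 4 + 100 = 105
|TL|² = (9−10)² + (9−1)² + (12−6)² = 1 + 64 + 36 = 101
|TM|² = (9−0)² + (9−11)² + (12−8)² = 81 + 4 + 16 = 101
|TN|² = (9−7)² + (9−5)² + (12−11)² = 4 + 16 + 1 = 21
|TP|² = (9−3)² + (9−12)² + (12−11)² = 36 + 9 + 1 = 46
|TQ|² = (9−0)² + (9−0)² + (12−10)² = 81 + 81 + 4 = 166
|TR|² = (9−3)² + (9−7)² + (12−3)² = 36 + 4 + 81 = 121
|TS|² = (9−1)² + (9−10)² + (12−0)² = 64 + 1 + 144 = 209
Minimum is at N.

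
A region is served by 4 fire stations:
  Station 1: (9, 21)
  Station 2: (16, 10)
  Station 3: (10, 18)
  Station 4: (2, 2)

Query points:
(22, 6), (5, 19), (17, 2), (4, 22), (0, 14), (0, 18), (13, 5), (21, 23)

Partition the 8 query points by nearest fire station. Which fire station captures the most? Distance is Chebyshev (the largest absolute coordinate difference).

(22, 6) — d to each: Station 1:15, Station 2:6, Station 3:12, Station 4:20 → nearest is Station 2
(5, 19) — d to each: Station 1:4, Station 2:11, Station 3:5, Station 4:17 → nearest is Station 1
(17, 2) — d to each: Station 1:19, Station 2:8, Station 3:16, Station 4:15 → nearest is Station 2
(4, 22) — d to each: Station 1:5, Station 2:12, Station 3:6, Station 4:20 → nearest is Station 1
(0, 14) — d to each: Station 1:9, Station 2:16, Station 3:10, Station 4:12 → nearest is Station 1
(0, 18) — d to each: Station 1:9, Station 2:16, Station 3:10, Station 4:16 → nearest is Station 1
(13, 5) — d to each: Station 1:16, Station 2:5, Station 3:13, Station 4:11 → nearest is Station 2
(21, 23) — d to each: Station 1:12, Station 2:13, Station 3:11, Station 4:21 → nearest is Station 3
Tally — Station 1:4, Station 2:3, Station 3:1. Station 1 captures the most (4).

Station 1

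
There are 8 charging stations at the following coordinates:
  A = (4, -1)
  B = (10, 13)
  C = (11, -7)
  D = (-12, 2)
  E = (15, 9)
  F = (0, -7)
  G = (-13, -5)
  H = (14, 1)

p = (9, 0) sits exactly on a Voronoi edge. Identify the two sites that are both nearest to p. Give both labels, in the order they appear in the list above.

A and H

Squared distances from p to each site:
|pA|² = (9−4)² + (0−(-1))² = 25 + 1 = 26
|pB|² = (9−10)² + (0−13)² = 1 + 169 = 170
|pC|² = (9−11)² + (0−(-7))² = 4 + 49 = 53
|pD|² = (9−(-12))² + (0−2)² = 441 + 4 = 445
|pE|² = (9−15)² + (0−9)² = 36 + 81 = 117
|pF|² = (9−0)² + (0−(-7))² = 81 + 49 = 130
|pG|² = (9−(-13))² + (0−(-5))² = 484 + 25 = 509
|pH|² = (9−14)² + (0−1)² = 25 + 1 = 26
p is equidistant from A and H (both at squared distance 26), and every other site is strictly farther — so p lies on the A–H Voronoi edge.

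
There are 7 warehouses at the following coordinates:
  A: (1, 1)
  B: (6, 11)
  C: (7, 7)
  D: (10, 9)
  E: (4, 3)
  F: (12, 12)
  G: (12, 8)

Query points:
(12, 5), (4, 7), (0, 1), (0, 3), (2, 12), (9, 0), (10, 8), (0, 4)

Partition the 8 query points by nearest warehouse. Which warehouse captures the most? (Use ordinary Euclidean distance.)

A

(12, 5) — d² to each: A:137, B:72, C:29, D:20, E:68, F:49, G:9 → nearest is G
(4, 7) — d² to each: A:45, B:20, C:9, D:40, E:16, F:89, G:65 → nearest is C
(0, 1) — d² to each: A:1, B:136, C:85, D:164, E:20, F:265, G:193 → nearest is A
(0, 3) — d² to each: A:5, B:100, C:65, D:136, E:16, F:225, G:169 → nearest is A
(2, 12) — d² to each: A:122, B:17, C:50, D:73, E:85, F:100, G:116 → nearest is B
(9, 0) — d² to each: A:65, B:130, C:53, D:82, E:34, F:153, G:73 → nearest is E
(10, 8) — d² to each: A:130, B:25, C:10, D:1, E:61, F:20, G:4 → nearest is D
(0, 4) — d² to each: A:10, B:85, C:58, D:125, E:17, F:208, G:160 → nearest is A
Tally — A:3, B:1, C:1, D:1, E:1, G:1. A captures the most (3).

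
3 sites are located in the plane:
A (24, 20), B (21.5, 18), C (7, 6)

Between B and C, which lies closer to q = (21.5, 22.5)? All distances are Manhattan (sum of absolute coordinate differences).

B

d(q,B) = |21.5−21.5| + |22.5−18| = 0 + 4.5 = 4.5
d(q,C) = |21.5−7| + |22.5−6| = 14.5 + 16.5 = 31
4.5 < 31, so B is closer.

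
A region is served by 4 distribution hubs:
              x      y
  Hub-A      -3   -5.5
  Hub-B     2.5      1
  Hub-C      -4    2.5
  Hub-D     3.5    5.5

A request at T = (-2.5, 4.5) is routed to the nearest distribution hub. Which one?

Hub-C

Compare squared distances (the ordering matches that of the actual distances):
d²(T, Hub-A) = (-2.5−(-3))² + (4.5−(-5.5))² = 0.25 + 100 = 100.25
d²(T, Hub-B) = (-2.5−2.5)² + (4.5−1)² = 25 + 12.25 = 37.25
d²(T, Hub-C) = (-2.5−(-4))² + (4.5−2.5)² = 2.25 + 4 = 6.25
d²(T, Hub-D) = (-2.5−3.5)² + (4.5−5.5)² = 36 + 1 = 37
Minimum is at Hub-C.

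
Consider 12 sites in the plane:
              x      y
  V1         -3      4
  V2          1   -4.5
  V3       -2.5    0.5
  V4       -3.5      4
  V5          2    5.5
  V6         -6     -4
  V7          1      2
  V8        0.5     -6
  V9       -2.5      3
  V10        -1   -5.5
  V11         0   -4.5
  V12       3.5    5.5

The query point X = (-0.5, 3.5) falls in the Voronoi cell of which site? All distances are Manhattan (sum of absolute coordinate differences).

V9

d(X,V1) = |-0.5−(-3)| + |3.5−4| = 2.5 + 0.5 = 3
d(X,V2) = |-0.5−1| + |3.5−(-4.5)| = 1.5 + 8 = 9.5
d(X,V3) = |-0.5−(-2.5)| + |3.5−0.5| = 2 + 3 = 5
d(X,V4) = |-0.5−(-3.5)| + |3.5−4| = 3 + 0.5 = 3.5
d(X,V5) = |-0.5−2| + |3.5−5.5| = 2.5 + 2 = 4.5
d(X,V6) = |-0.5−(-6)| + |3.5−(-4)| = 5.5 + 7.5 = 13
d(X,V7) = |-0.5−1| + |3.5−2| = 1.5 + 1.5 = 3
d(X,V8) = |-0.5−0.5| + |3.5−(-6)| = 1 + 9.5 = 10.5
d(X,V9) = |-0.5−(-2.5)| + |3.5−3| = 2 + 0.5 = 2.5
d(X, V10) = |-0.5−(-1)| + |3.5−(-5.5)| = 0.5 + 9 = 9.5
d(X, V11) = |-0.5−0| + |3.5−(-4.5)| = 0.5 + 8 = 8.5
d(X, V12) = |-0.5−3.5| + |3.5−5.5| = 4 + 2 = 6
Minimum is at V9.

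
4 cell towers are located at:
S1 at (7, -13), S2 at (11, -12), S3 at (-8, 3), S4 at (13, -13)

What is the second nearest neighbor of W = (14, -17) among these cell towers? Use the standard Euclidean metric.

Squared Euclidean distances:
|WS1|² = (14−7)² + (-17−(-13))² = 49 + 16 = 65
|WS2|² = (14−11)² + (-17−(-12))² = 9 + 25 = 34
|WS3|² = (14−(-8))² + (-17−3)² = 484 + 400 = 884
|WS4|² = (14−13)² + (-17−(-13))² = 1 + 16 = 17
Sorted ascending: S4, S2, S1, … — the second-nearest is S2.

S2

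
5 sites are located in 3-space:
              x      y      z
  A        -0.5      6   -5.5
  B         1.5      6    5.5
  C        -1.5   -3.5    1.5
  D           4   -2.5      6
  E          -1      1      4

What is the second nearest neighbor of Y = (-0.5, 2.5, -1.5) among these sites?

E

Compare squared distances (the ordering matches that of the actual distances):
|YA|² = (-0.5−(-0.5))² + (2.5−6)² + (-1.5−(-5.5))² = 0 + 12.25 + 16 = 28.25
|YB|² = (-0.5−1.5)² + (2.5−6)² + (-1.5−5.5)² = 4 + 12.25 + 49 = 65.25
|YC|² = (-0.5−(-1.5))² + (2.5−(-3.5))² + (-1.5−1.5)² = 1 + 36 + 9 = 46
|YD|² = (-0.5−4)² + (2.5−(-2.5))² + (-1.5−6)² = 20.25 + 25 + 56.25 = 101.5
|YE|² = (-0.5−(-1))² + (2.5−1)² + (-1.5−4)² = 0.25 + 2.25 + 30.25 = 32.75
Sorted ascending: A, E, C, … — the second-nearest is E.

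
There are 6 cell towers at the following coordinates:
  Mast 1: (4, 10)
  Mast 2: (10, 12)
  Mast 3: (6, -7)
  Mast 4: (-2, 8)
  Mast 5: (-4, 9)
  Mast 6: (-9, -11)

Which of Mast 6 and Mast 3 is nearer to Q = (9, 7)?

Compare squared distances:
d²(Q, Mast 6) = (9−(-9))² + (7−(-11))² = 324 + 324 = 648
d²(Q, Mast 3) = (9−6)² + (7−(-7))² = 9 + 196 = 205
648 > 205, so Mast 3 is closer.

Mast 3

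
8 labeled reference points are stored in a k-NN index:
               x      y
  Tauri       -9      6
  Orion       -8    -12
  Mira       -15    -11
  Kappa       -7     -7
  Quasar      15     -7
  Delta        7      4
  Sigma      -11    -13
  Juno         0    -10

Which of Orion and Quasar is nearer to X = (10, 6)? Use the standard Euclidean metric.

Compare squared distances:
d²(X, Orion) = (10−(-8))² + (6−(-12))² = 324 + 324 = 648
d²(X, Quasar) = (10−15)² + (6−(-7))² = 25 + 169 = 194
648 > 194, so Quasar is closer.

Quasar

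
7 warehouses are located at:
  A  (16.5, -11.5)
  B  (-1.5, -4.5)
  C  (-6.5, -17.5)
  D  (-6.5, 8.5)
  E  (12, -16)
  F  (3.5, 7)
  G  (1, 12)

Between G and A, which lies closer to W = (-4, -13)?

A

Compare squared distances:
|WG|² = (-4−1)² + (-13−12)² = 25 + 625 = 650
|WA|² = (-4−16.5)² + (-13−(-11.5))² = 420.25 + 2.25 = 422.5
650 > 422.5, so A is closer.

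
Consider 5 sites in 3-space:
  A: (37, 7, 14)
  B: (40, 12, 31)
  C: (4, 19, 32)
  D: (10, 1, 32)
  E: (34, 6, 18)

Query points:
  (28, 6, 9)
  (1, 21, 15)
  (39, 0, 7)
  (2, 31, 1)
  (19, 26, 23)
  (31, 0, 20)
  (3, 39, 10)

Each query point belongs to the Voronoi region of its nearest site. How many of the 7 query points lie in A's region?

2

(28, 6, 9) — d² to each: A:107, B:664, C:1274, D:878, E:117 → nearest is A
(1, 21, 15) — d² to each: A:1493, B:1858, C:302, D:770, E:1323 → nearest is C
(39, 0, 7) — d² to each: A:102, B:721, C:2211, D:1467, E:182 → nearest is A
(2, 31, 1) — d² to each: A:1970, B:2705, C:1109, D:1925, E:1938 → nearest is C
(19, 26, 23) — d² to each: A:766, B:701, C:355, D:787, E:650 → nearest is C
(31, 0, 20) — d² to each: A:121, B:346, C:1234, D:586, E:49 → nearest is E
(3, 39, 10) — d² to each: A:2196, B:2539, C:885, D:1977, E:2114 → nearest is C
2 of the 7 points have A as nearest.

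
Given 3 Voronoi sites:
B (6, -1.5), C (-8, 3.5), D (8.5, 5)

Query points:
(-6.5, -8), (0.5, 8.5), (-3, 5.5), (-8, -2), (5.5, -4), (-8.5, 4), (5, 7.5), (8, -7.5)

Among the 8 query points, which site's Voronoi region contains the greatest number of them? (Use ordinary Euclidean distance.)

C

(-6.5, -8) — d² to each: B:198.5, C:134.5, D:394 → nearest is C
(0.5, 8.5) — d² to each: B:130.25, C:97.25, D:76.25 → nearest is D
(-3, 5.5) — d² to each: B:130, C:29, D:132.5 → nearest is C
(-8, -2) — d² to each: B:196.25, C:30.25, D:321.25 → nearest is C
(5.5, -4) — d² to each: B:6.5, C:238.5, D:90 → nearest is B
(-8.5, 4) — d² to each: B:240.5, C:0.5, D:290 → nearest is C
(5, 7.5) — d² to each: B:82, C:185, D:18.5 → nearest is D
(8, -7.5) — d² to each: B:40, C:377, D:156.5 → nearest is B
Tally — B:2, C:4, D:2. C captures the most (4).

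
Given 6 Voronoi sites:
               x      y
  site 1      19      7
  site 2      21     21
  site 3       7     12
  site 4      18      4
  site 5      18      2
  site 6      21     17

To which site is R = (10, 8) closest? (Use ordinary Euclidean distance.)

site 3

Squared Euclidean distances:
d²(R, site 1) = (10−19)² + (8−7)² = 81 + 1 = 82
d²(R, site 2) = (10−21)² + (8−21)² = 121 + 169 = 290
d²(R, site 3) = (10−7)² + (8−12)² = 9 + 16 = 25
d²(R, site 4) = (10−18)² + (8−4)² = 64 + 16 = 80
d²(R, site 5) = (10−18)² + (8−2)² = 64 + 36 = 100
d²(R, site 6) = (10−21)² + (8−17)² = 121 + 81 = 202
The smallest is to site 3, so R lies in the Voronoi region of site 3.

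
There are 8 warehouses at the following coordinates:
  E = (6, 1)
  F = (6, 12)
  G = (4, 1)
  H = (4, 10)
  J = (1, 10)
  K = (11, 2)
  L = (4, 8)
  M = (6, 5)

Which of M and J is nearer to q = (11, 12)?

M

Compare squared distances:
|qM|² = (11−6)² + (12−5)² = 25 + 49 = 74
|qJ|² = (11−1)² + (12−10)² = 100 + 4 = 104
74 < 104, so M is closer.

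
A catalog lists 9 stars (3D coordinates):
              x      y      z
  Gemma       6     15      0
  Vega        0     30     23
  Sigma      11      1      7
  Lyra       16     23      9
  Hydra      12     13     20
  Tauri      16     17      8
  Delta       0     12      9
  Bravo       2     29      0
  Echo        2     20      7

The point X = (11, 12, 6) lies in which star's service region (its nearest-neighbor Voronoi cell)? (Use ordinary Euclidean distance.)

Since √ is increasing, it suffices to compare squared distances:
d²(X, Gemma) = 25 + 9 + 36 = 70
d²(X, Vega) = 121 + 324 + 289 = 734
d²(X, Sigma) = 0 + 121 + 1 = 122
d²(X, Lyra) = 25 + 121 + 9 = 155
d²(X, Hydra) = 1 + 1 + 196 = 198
d²(X, Tauri) = 25 + 25 + 4 = 54
d²(X, Delta) = 121 + 0 + 9 = 130
d²(X, Bravo) = 81 + 289 + 36 = 406
d²(X, Echo) = 81 + 64 + 1 = 146
Minimum is at Tauri.

Tauri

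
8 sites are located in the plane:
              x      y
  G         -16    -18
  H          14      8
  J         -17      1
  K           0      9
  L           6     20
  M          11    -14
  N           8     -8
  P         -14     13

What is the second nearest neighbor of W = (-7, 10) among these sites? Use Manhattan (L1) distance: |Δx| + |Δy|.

d(W,G) = |-7−(-16)| + |10−(-18)| = 9 + 28 = 37
d(W,H) = |-7−14| + |10−8| = 21 + 2 = 23
d(W,J) = |-7−(-17)| + |10−1| = 10 + 9 = 19
d(W,K) = |-7−0| + |10−9| = 7 + 1 = 8
d(W,L) = |-7−6| + |10−20| = 13 + 10 = 23
d(W,M) = |-7−11| + |10−(-14)| = 18 + 24 = 42
d(W,N) = |-7−8| + |10−(-8)| = 15 + 18 = 33
d(W,P) = |-7−(-14)| + |10−13| = 7 + 3 = 10
Sorted ascending: K, P, J, … — the second-nearest is P.

P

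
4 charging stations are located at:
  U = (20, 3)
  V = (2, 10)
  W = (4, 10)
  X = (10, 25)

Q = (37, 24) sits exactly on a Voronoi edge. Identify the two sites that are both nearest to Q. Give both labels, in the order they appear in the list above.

Squared distances from Q to each site:
|QU|² = (37−20)² + (24−3)² = 289 + 441 = 730
|QV|² = (37−2)² + (24−10)² = 1225 + 196 = 1421
|QW|² = (37−4)² + (24−10)² = 1089 + 196 = 1285
|QX|² = (37−10)² + (24−25)² = 729 + 1 = 730
Q is equidistant from U and X (both at squared distance 730), and every other site is strictly farther — so Q lies on the U–X Voronoi edge.

U and X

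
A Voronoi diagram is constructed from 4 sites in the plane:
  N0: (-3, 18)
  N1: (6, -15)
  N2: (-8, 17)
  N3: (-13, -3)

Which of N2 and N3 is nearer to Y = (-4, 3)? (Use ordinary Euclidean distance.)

Compare squared distances:
|YN2|² = (-4−(-8))² + (3−17)² = 16 + 196 = 212
|YN3|² = (-4−(-13))² + (3−(-3))² = 81 + 36 = 117
212 > 117, so N3 is closer.

N3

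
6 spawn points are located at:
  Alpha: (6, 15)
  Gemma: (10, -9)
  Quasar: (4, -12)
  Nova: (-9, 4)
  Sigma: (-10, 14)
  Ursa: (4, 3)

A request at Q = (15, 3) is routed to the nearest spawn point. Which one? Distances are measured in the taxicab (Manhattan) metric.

d(Q, Alpha) = 9 + 12 = 21
d(Q, Gemma) = 5 + 12 = 17
d(Q, Quasar) = 11 + 15 = 26
d(Q, Nova) = 24 + 1 = 25
d(Q, Sigma) = 25 + 11 = 36
d(Q, Ursa) = 11 + 0 = 11
Minimum is at Ursa.

Ursa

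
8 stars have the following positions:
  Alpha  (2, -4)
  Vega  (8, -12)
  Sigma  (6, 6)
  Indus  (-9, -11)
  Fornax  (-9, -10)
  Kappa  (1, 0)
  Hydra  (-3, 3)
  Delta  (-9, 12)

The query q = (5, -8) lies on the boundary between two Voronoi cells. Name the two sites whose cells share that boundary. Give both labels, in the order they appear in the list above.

Alpha and Vega

Squared distances from q to each site:
d²(q, Alpha) = (5−2)² + (-8−(-4))² = 9 + 16 = 25
d²(q, Vega) = (5−8)² + (-8−(-12))² = 9 + 16 = 25
d²(q, Sigma) = (5−6)² + (-8−6)² = 1 + 196 = 197
d²(q, Indus) = (5−(-9))² + (-8−(-11))² = 196 + 9 = 205
d²(q, Fornax) = (5−(-9))² + (-8−(-10))² = 196 + 4 = 200
d²(q, Kappa) = (5−1)² + (-8−0)² = 16 + 64 = 80
d²(q, Hydra) = (5−(-3))² + (-8−3)² = 64 + 121 = 185
d²(q, Delta) = (5−(-9))² + (-8−12)² = 196 + 400 = 596
q is equidistant from Alpha and Vega (both at squared distance 25), and every other site is strictly farther — so q lies on the Alpha–Vega Voronoi edge.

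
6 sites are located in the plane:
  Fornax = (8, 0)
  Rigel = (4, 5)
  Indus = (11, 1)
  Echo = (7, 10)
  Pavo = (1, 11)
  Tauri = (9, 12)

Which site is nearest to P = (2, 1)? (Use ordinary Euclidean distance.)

Squared Euclidean distances:
d²(P, Fornax) = (2−8)² + (1−0)² = 36 + 1 = 37
d²(P, Rigel) = (2−4)² + (1−5)² = 4 + 16 = 20
d²(P, Indus) = (2−11)² + (1−1)² = 81 + 0 = 81
d²(P, Echo) = (2−7)² + (1−10)² = 25 + 81 = 106
d²(P, Pavo) = (2−1)² + (1−11)² = 1 + 100 = 101
d²(P, Tauri) = (2−9)² + (1−12)² = 49 + 121 = 170
The smallest is to Rigel, so P lies in the Voronoi region of Rigel.

Rigel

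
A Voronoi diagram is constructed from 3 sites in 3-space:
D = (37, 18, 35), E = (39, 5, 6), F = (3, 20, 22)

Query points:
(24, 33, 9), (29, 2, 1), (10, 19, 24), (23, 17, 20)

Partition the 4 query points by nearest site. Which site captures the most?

(24, 33, 9) — d² to each: D:1070, E:1018, F:779 → nearest is F
(29, 2, 1) — d² to each: D:1476, E:134, F:1441 → nearest is E
(10, 19, 24) — d² to each: D:851, E:1361, F:54 → nearest is F
(23, 17, 20) — d² to each: D:422, E:596, F:413 → nearest is F
Tally — E:1, F:3. F captures the most (3).

F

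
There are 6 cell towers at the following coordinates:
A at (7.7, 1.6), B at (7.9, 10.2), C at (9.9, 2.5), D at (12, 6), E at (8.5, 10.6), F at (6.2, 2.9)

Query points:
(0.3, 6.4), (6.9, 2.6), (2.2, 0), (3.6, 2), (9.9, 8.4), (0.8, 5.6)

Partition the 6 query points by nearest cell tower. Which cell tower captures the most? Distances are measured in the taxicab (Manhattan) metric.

F

(0.3, 6.4) — d to each: A:12.2, B:11.4, C:13.5, D:12.1, E:12.4, F:9.4 → nearest is F
(6.9, 2.6) — d to each: A:1.8, B:8.6, C:3.1, D:8.5, E:9.6, F:1 → nearest is F
(2.2, 0) — d to each: A:7.1, B:15.9, C:10.2, D:15.8, E:16.9, F:6.9 → nearest is F
(3.6, 2) — d to each: A:4.5, B:12.5, C:6.8, D:12.4, E:13.5, F:3.5 → nearest is F
(9.9, 8.4) — d to each: A:9, B:3.8, C:5.9, D:4.5, E:3.6, F:9.2 → nearest is E
(0.8, 5.6) — d to each: A:10.9, B:11.7, C:12.2, D:11.6, E:12.7, F:8.1 → nearest is F
Tally — E:1, F:5. F captures the most (5).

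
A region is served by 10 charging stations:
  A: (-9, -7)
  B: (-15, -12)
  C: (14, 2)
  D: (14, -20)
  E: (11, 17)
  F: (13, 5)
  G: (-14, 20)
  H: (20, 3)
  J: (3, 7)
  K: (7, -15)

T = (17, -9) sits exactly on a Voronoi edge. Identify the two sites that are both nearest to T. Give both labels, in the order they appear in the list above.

Squared distances from T to each site:
|TA|² = (17−(-9))² + (-9−(-7))² = 676 + 4 = 680
|TB|² = (17−(-15))² + (-9−(-12))² = 1024 + 9 = 1033
|TC|² = (17−14)² + (-9−2)² = 9 + 121 = 130
|TD|² = (17−14)² + (-9−(-20))² = 9 + 121 = 130
|TE|² = (17−11)² + (-9−17)² = 36 + 676 = 712
|TF|² = (17−13)² + (-9−5)² = 16 + 196 = 212
|TG|² = (17−(-14))² + (-9−20)² = 961 + 841 = 1802
|TH|² = (17−20)² + (-9−3)² = 9 + 144 = 153
|TJ|² = (17−3)² + (-9−7)² = 196 + 256 = 452
|TK|² = (17−7)² + (-9−(-15))² = 100 + 36 = 136
T is equidistant from C and D (both at squared distance 130), and every other site is strictly farther — so T lies on the C–D Voronoi edge.

C and D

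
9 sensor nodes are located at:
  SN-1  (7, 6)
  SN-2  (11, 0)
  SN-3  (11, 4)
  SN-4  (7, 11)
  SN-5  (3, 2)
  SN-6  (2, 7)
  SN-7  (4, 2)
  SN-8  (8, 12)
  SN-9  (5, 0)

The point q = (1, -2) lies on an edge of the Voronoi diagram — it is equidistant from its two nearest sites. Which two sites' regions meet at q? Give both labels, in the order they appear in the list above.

Squared distances from q to each site:
d²(q, SN-1) = 36 + 64 = 100
d²(q, SN-2) = 100 + 4 = 104
d²(q, SN-3) = 100 + 36 = 136
d²(q, SN-4) = 36 + 169 = 205
d²(q, SN-5) = 4 + 16 = 20
d²(q, SN-6) = 1 + 81 = 82
d²(q, SN-7) = 9 + 16 = 25
d²(q, SN-8) = 49 + 196 = 245
d²(q, SN-9) = 16 + 4 = 20
q is equidistant from SN-5 and SN-9 (both at squared distance 20), and every other site is strictly farther — so q lies on the SN-5–SN-9 Voronoi edge.

SN-5 and SN-9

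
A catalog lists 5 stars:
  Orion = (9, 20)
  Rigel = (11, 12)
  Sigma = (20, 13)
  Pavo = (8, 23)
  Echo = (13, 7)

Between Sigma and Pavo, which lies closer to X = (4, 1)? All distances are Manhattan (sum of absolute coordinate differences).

Pavo

d(X, Sigma) = |4−20| + |1−13| = 16 + 12 = 28
d(X, Pavo) = |4−8| + |1−23| = 4 + 22 = 26
28 > 26, so Pavo is closer.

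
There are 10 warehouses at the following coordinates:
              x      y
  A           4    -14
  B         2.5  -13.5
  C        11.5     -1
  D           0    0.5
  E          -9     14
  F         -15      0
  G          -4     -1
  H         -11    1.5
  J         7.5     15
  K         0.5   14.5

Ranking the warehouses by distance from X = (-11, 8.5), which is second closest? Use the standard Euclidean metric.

Since √ is increasing, it suffices to compare squared distances:
|XA|² = 225 + 506.25 = 731.25
|XB|² = 182.25 + 484 = 666.25
|XC|² = 506.25 + 90.25 = 596.5
|XD|² = 121 + 64 = 185
|XE|² = 4 + 30.25 = 34.25
|XF|² = 16 + 72.25 = 88.25
|XG|² = 49 + 90.25 = 139.25
|XH|² = 0 + 49 = 49
|XJ|² = 342.25 + 42.25 = 384.5
|XK|² = 132.25 + 36 = 168.25
Sorted ascending: E, H, F, … — the second-nearest is H.

H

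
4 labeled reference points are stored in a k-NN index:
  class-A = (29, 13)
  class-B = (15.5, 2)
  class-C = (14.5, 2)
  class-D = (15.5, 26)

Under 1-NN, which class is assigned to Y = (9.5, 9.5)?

class-C

Compare squared distances (the ordering matches that of the actual distances):
d²(Y, class-A) = 380.25 + 12.25 = 392.5
d²(Y, class-B) = 36 + 56.25 = 92.25
d²(Y, class-C) = 25 + 56.25 = 81.25
d²(Y, class-D) = 36 + 272.25 = 308.25
Minimum is at class-C.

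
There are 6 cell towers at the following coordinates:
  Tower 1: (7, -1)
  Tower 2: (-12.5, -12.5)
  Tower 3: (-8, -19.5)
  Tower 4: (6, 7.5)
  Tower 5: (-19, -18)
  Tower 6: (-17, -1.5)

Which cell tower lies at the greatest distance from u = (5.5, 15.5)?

Compare squared distances (the ordering matches that of the actual distances):
d²(u, Tower 1) = (5.5−7)² + (15.5−(-1))² = 2.25 + 272.25 = 274.5
d²(u, Tower 2) = (5.5−(-12.5))² + (15.5−(-12.5))² = 324 + 784 = 1108
d²(u, Tower 3) = (5.5−(-8))² + (15.5−(-19.5))² = 182.25 + 1225 = 1407.25
d²(u, Tower 4) = (5.5−6)² + (15.5−7.5)² = 0.25 + 64 = 64.25
d²(u, Tower 5) = (5.5−(-19))² + (15.5−(-18))² = 600.25 + 1122.25 = 1722.5
d²(u, Tower 6) = (5.5−(-17))² + (15.5−(-1.5))² = 506.25 + 289 = 795.25
The largest is to Tower 5.

Tower 5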